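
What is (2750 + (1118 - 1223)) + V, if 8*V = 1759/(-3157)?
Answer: 66800361/25256 ≈ 2644.9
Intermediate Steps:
V = -1759/25256 (V = (1759/(-3157))/8 = (1759*(-1/3157))/8 = (⅛)*(-1759/3157) = -1759/25256 ≈ -0.069647)
(2750 + (1118 - 1223)) + V = (2750 + (1118 - 1223)) - 1759/25256 = (2750 - 105) - 1759/25256 = 2645 - 1759/25256 = 66800361/25256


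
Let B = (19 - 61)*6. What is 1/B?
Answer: -1/252 ≈ -0.0039683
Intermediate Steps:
B = -252 (B = -42*6 = -252)
1/B = 1/(-252) = -1/252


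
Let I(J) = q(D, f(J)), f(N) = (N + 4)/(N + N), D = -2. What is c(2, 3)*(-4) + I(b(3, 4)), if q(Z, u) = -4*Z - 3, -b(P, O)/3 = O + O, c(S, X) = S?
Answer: -3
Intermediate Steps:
f(N) = (4 + N)/(2*N) (f(N) = (4 + N)/((2*N)) = (4 + N)*(1/(2*N)) = (4 + N)/(2*N))
b(P, O) = -6*O (b(P, O) = -3*(O + O) = -6*O)
q(Z, u) = -3 - 4*Z
I(J) = 5 (I(J) = -3 - 4*(-2) = -3 + 8 = 5)
c(2, 3)*(-4) + I(b(3, 4)) = 2*(-4) + 5 = -8 + 5 = -3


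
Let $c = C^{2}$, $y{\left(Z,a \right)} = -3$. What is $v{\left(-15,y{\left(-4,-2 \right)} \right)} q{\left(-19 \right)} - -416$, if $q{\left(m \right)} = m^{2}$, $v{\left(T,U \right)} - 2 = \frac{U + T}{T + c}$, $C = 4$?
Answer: $-5360$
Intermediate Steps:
$c = 16$ ($c = 4^{2} = 16$)
$v{\left(T,U \right)} = 2 + \frac{T + U}{16 + T}$ ($v{\left(T,U \right)} = 2 + \frac{U + T}{T + 16} = 2 + \frac{T + U}{16 + T}$)
$v{\left(-15,y{\left(-4,-2 \right)} \right)} q{\left(-19 \right)} - -416 = \frac{32 - 3 + 3 \left(-15\right)}{16 - 15} \left(-19\right)^{2} - -416 = \frac{32 - 3 - 45}{1} \cdot 361 + 416 = 1 \left(-16\right) 361 + 416 = \left(-16\right) 361 + 416 = -5776 + 416 = -5360$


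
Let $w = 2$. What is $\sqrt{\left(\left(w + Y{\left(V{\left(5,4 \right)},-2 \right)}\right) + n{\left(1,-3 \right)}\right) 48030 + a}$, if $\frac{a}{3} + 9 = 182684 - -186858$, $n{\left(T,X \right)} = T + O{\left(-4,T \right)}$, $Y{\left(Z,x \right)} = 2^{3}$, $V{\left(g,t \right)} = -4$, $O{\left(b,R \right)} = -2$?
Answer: $\sqrt{1540869} \approx 1241.3$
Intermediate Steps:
$Y{\left(Z,x \right)} = 8$
$n{\left(T,X \right)} = -2 + T$ ($n{\left(T,X \right)} = T - 2 = -2 + T$)
$a = 1108599$ ($a = -27 + 3 \left(182684 - -186858\right) = -27 + 3 \left(182684 + 186858\right) = -27 + 3 \cdot 369542 = -27 + 1108626 = 1108599$)
$\sqrt{\left(\left(w + Y{\left(V{\left(5,4 \right)},-2 \right)}\right) + n{\left(1,-3 \right)}\right) 48030 + a} = \sqrt{\left(\left(2 + 8\right) + \left(-2 + 1\right)\right) 48030 + 1108599} = \sqrt{\left(10 - 1\right) 48030 + 1108599} = \sqrt{9 \cdot 48030 + 1108599} = \sqrt{432270 + 1108599} = \sqrt{1540869}$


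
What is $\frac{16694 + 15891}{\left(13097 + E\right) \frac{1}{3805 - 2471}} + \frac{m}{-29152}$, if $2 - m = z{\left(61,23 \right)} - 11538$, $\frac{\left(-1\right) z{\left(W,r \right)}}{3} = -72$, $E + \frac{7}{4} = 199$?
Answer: $\frac{1267039961193}{387553976} \approx 3269.3$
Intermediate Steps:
$E = \frac{789}{4}$ ($E = - \frac{7}{4} + 199 = \frac{789}{4} \approx 197.25$)
$z{\left(W,r \right)} = 216$ ($z{\left(W,r \right)} = \left(-3\right) \left(-72\right) = 216$)
$m = 11324$ ($m = 2 - \left(216 - 11538\right) = 2 - -11322 = 2 + 11322 = 11324$)
$\frac{16694 + 15891}{\left(13097 + E\right) \frac{1}{3805 - 2471}} + \frac{m}{-29152} = \frac{16694 + 15891}{\left(13097 + \frac{789}{4}\right) \frac{1}{3805 - 2471}} + \frac{11324}{-29152} = \frac{32585}{\frac{53177}{4} \cdot \frac{1}{1334}} + 11324 \left(- \frac{1}{29152}\right) = \frac{32585}{\frac{53177}{4} \cdot \frac{1}{1334}} - \frac{2831}{7288} = \frac{32585}{\frac{53177}{5336}} - \frac{2831}{7288} = 32585 \cdot \frac{5336}{53177} - \frac{2831}{7288} = \frac{173873560}{53177} - \frac{2831}{7288} = \frac{1267039961193}{387553976}$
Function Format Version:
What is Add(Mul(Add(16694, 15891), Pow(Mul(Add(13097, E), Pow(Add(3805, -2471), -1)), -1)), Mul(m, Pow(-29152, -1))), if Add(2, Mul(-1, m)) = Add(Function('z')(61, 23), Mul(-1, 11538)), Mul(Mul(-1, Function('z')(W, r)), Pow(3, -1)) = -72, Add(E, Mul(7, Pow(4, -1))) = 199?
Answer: Rational(1267039961193, 387553976) ≈ 3269.3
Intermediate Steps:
E = Rational(789, 4) (E = Add(Rational(-7, 4), 199) = Rational(789, 4) ≈ 197.25)
Function('z')(W, r) = 216 (Function('z')(W, r) = Mul(-3, -72) = 216)
m = 11324 (m = Add(2, Mul(-1, Add(216, Mul(-1, 11538)))) = Add(2, Mul(-1, Add(216, -11538))) = Add(2, Mul(-1, -11322)) = Add(2, 11322) = 11324)
Add(Mul(Add(16694, 15891), Pow(Mul(Add(13097, E), Pow(Add(3805, -2471), -1)), -1)), Mul(m, Pow(-29152, -1))) = Add(Mul(Add(16694, 15891), Pow(Mul(Add(13097, Rational(789, 4)), Pow(Add(3805, -2471), -1)), -1)), Mul(11324, Pow(-29152, -1))) = Add(Mul(32585, Pow(Mul(Rational(53177, 4), Pow(1334, -1)), -1)), Mul(11324, Rational(-1, 29152))) = Add(Mul(32585, Pow(Mul(Rational(53177, 4), Rational(1, 1334)), -1)), Rational(-2831, 7288)) = Add(Mul(32585, Pow(Rational(53177, 5336), -1)), Rational(-2831, 7288)) = Add(Mul(32585, Rational(5336, 53177)), Rational(-2831, 7288)) = Add(Rational(173873560, 53177), Rational(-2831, 7288)) = Rational(1267039961193, 387553976)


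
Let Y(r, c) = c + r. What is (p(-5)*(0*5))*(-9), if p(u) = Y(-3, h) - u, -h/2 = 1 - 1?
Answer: 0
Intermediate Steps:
h = 0 (h = -2*(1 - 1) = -2*0 = 0)
p(u) = -3 - u (p(u) = (0 - 3) - u = -3 - u)
(p(-5)*(0*5))*(-9) = ((-3 - 1*(-5))*(0*5))*(-9) = ((-3 + 5)*0)*(-9) = (2*0)*(-9) = 0*(-9) = 0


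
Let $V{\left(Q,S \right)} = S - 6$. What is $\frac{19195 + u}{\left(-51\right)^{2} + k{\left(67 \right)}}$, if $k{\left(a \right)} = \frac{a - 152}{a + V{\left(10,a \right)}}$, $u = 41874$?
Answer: $\frac{7816832}{332843} \approx 23.485$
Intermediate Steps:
$V{\left(Q,S \right)} = -6 + S$
$k{\left(a \right)} = \frac{-152 + a}{-6 + 2 a}$ ($k{\left(a \right)} = \frac{a - 152}{a + \left(-6 + a\right)} = \frac{-152 + a}{-6 + 2 a}$)
$\frac{19195 + u}{\left(-51\right)^{2} + k{\left(67 \right)}} = \frac{19195 + 41874}{\left(-51\right)^{2} + \frac{-152 + 67}{2 \left(-3 + 67\right)}} = \frac{61069}{2601 + \frac{1}{2} \cdot \frac{1}{64} \left(-85\right)} = \frac{61069}{2601 - \frac{85}{128}} = \frac{61069}{\frac{332843}{128}} = 61069 \cdot \frac{128}{332843} = \frac{7816832}{332843}$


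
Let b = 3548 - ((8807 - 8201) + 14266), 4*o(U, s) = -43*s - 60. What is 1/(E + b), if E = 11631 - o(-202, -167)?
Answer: -4/5893 ≈ -0.00067877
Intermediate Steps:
o(U, s) = -15 - 43*s/4 (o(U, s) = (-43*s - 60)/4 = (-60 - 43*s)/4 = -15 - 43*s/4)
b = -11324 (b = 3548 - (606 + 14266) = 3548 - 1*14872 = 3548 - 14872 = -11324)
E = 39403/4 (E = 11631 - (-15 - 43/4*(-167)) = 11631 - (-15 + 7181/4) = 11631 - 1*7121/4 = 11631 - 7121/4 = 39403/4 ≈ 9850.8)
1/(E + b) = 1/(39403/4 - 11324) = 1/(-5893/4) = -4/5893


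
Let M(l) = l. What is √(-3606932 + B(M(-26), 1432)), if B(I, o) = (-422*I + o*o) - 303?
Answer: I*√1545639 ≈ 1243.2*I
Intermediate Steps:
B(I, o) = -303 + o² - 422*I (B(I, o) = (-422*I + o²) - 303 = (o² - 422*I) - 303 = -303 + o² - 422*I)
√(-3606932 + B(M(-26), 1432)) = √(-3606932 + (-303 + 1432² - 422*(-26))) = √(-3606932 + (-303 + 2050624 + 10972)) = √(-3606932 + 2061293) = √(-1545639) = I*√1545639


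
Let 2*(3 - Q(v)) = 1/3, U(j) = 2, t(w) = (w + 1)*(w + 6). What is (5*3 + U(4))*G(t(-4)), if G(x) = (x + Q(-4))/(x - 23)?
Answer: 323/174 ≈ 1.8563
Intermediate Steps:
t(w) = (1 + w)*(6 + w)
Q(v) = 17/6 (Q(v) = 3 - 1/2/3 = 3 - 1/2*1/3 = 3 - 1/6 = 17/6)
G(x) = (17/6 + x)/(-23 + x) (G(x) = (x + 17/6)/(x - 23) = (17/6 + x)/(-23 + x))
(5*3 + U(4))*G(t(-4)) = (5*3 + 2)*((17/6 + (6 + (-4)**2 + 7*(-4)))/(-23 + (6 + (-4)**2 + 7*(-4)))) = (15 + 2)*((17/6 + (6 + 16 - 28))/(-23 + (6 + 16 - 28))) = 17*((17/6 - 6)/(-23 - 6)) = 17*(-19/6/(-29)) = 17*(-1/29*(-19/6)) = 17*(19/174) = 323/174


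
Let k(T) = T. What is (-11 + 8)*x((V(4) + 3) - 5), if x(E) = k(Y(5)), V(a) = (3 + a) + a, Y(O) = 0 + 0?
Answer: 0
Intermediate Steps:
Y(O) = 0
V(a) = 3 + 2*a
x(E) = 0
(-11 + 8)*x((V(4) + 3) - 5) = (-11 + 8)*0 = -3*0 = 0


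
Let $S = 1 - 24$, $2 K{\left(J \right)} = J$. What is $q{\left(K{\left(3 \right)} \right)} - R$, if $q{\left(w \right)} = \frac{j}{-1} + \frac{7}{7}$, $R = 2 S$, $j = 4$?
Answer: $43$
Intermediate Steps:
$K{\left(J \right)} = \frac{J}{2}$
$S = -23$ ($S = 1 - 24 = -23$)
$R = -46$ ($R = 2 \left(-23\right) = -46$)
$q{\left(w \right)} = -3$ ($q{\left(w \right)} = \frac{4}{-1} + \frac{7}{7} = 4 \left(-1\right) + 7 \cdot \frac{1}{7} = -4 + 1 = -3$)
$q{\left(K{\left(3 \right)} \right)} - R = -3 - -46 = -3 + 46 = 43$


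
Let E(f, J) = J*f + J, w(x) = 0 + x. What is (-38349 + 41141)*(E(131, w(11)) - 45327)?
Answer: -122499000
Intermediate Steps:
w(x) = x
E(f, J) = J + J*f
(-38349 + 41141)*(E(131, w(11)) - 45327) = (-38349 + 41141)*(11*(1 + 131) - 45327) = 2792*(11*132 - 45327) = 2792*(1452 - 45327) = 2792*(-43875) = -122499000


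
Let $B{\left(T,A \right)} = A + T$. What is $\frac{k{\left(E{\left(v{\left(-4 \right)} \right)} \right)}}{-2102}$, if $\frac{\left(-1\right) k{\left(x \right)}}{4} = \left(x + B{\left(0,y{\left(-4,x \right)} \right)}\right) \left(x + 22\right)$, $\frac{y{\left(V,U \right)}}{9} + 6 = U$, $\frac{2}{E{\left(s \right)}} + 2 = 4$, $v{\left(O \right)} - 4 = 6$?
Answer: $- \frac{2024}{1051} \approx -1.9258$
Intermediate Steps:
$v{\left(O \right)} = 10$ ($v{\left(O \right)} = 4 + 6 = 10$)
$E{\left(s \right)} = 1$ ($E{\left(s \right)} = \frac{2}{-2 + 4} = \frac{2}{2} = 2 \cdot \frac{1}{2} = 1$)
$y{\left(V,U \right)} = -54 + 9 U$
$k{\left(x \right)} = - 4 \left(-54 + 10 x\right) \left(22 + x\right)$ ($k{\left(x \right)} = - 4 \left(x + \left(\left(-54 + 9 x\right) + 0\right)\right) \left(x + 22\right) = - 4 \left(x + \left(-54 + 9 x\right)\right) \left(22 + x\right) = - 4 \left(-54 + 10 x\right) \left(22 + x\right)$)
$\frac{k{\left(E{\left(v{\left(-4 \right)} \right)} \right)}}{-2102} = \frac{4752 - 664 - 40 \cdot 1^{2}}{-2102} = \left(4752 - 664 - 40\right) \left(- \frac{1}{2102}\right) = 4048 \left(- \frac{1}{2102}\right) = - \frac{2024}{1051}$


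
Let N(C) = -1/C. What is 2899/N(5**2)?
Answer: -72475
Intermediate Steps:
2899/N(5**2) = 2899/((-1/(5**2))) = 2899/((-1/25)) = 2899/((-1*1/25)) = 2899/(-1/25) = 2899*(-25) = -72475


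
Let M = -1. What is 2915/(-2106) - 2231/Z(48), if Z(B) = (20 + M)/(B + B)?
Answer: -451110041/40014 ≈ -11274.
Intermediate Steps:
Z(B) = 19/(2*B) (Z(B) = (20 - 1)/(B + B) = 19/((2*B)) = 19*(1/(2*B)) = 19/(2*B))
2915/(-2106) - 2231/Z(48) = 2915/(-2106) - 2231/((19/2)/48) = 2915*(-1/2106) - 2231/((19/2)*(1/48)) = -2915/2106 - 2231/19/96 = -2915/2106 - 2231*96/19 = -2915/2106 - 214176/19 = -451110041/40014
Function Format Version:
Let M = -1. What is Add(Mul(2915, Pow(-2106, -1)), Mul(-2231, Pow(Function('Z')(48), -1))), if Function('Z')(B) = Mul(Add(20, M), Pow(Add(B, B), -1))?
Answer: Rational(-451110041, 40014) ≈ -11274.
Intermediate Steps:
Function('Z')(B) = Mul(Rational(19, 2), Pow(B, -1)) (Function('Z')(B) = Mul(Add(20, -1), Pow(Add(B, B), -1)) = Mul(19, Pow(Mul(2, B), -1)) = Mul(19, Mul(Rational(1, 2), Pow(B, -1))) = Mul(Rational(19, 2), Pow(B, -1)))
Add(Mul(2915, Pow(-2106, -1)), Mul(-2231, Pow(Function('Z')(48), -1))) = Add(Mul(2915, Pow(-2106, -1)), Mul(-2231, Pow(Mul(Rational(19, 2), Pow(48, -1)), -1))) = Add(Mul(2915, Rational(-1, 2106)), Mul(-2231, Pow(Mul(Rational(19, 2), Rational(1, 48)), -1))) = Add(Rational(-2915, 2106), Mul(-2231, Pow(Rational(19, 96), -1))) = Add(Rational(-2915, 2106), Mul(-2231, Rational(96, 19))) = Add(Rational(-2915, 2106), Rational(-214176, 19)) = Rational(-451110041, 40014)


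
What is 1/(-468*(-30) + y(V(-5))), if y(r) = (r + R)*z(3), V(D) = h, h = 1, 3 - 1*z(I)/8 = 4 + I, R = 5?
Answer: 1/13848 ≈ 7.2213e-5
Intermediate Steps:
z(I) = -8 - 8*I (z(I) = 24 - 8*(4 + I) = 24 + (-32 - 8*I) = -8 - 8*I)
V(D) = 1
y(r) = -160 - 32*r (y(r) = (r + 5)*(-8 - 8*3) = (5 + r)*(-8 - 24) = (5 + r)*(-32) = -160 - 32*r)
1/(-468*(-30) + y(V(-5))) = 1/(-468*(-30) + (-160 - 32*1)) = 1/(14040 + (-160 - 32)) = 1/(14040 - 192) = 1/13848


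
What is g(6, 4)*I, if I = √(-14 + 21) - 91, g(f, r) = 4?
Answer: -364 + 4*√7 ≈ -353.42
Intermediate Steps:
I = -91 + √7 (I = √7 - 91 = -91 + √7 ≈ -88.354)
g(6, 4)*I = 4*(-91 + √7) = -364 + 4*√7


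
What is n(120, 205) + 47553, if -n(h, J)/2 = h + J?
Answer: 46903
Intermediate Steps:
n(h, J) = -2*J - 2*h (n(h, J) = -2*(h + J) = -2*(J + h) = -2*J - 2*h)
n(120, 205) + 47553 = (-2*205 - 2*120) + 47553 = (-410 - 240) + 47553 = -650 + 47553 = 46903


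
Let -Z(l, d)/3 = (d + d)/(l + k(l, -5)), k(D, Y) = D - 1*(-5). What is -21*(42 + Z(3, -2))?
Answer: -9954/11 ≈ -904.91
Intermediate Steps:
k(D, Y) = 5 + D (k(D, Y) = D + 5 = 5 + D)
Z(l, d) = -6*d/(5 + 2*l) (Z(l, d) = -3*(d + d)/(l + (5 + l)) = -3*2*d/(5 + 2*l) = -6*d/(5 + 2*l))
-21*(42 + Z(3, -2)) = -21*(42 - 6*(-2)/(5 + 2*3)) = -21*(42 - 6*(-2)/(5 + 6)) = -21*(42 - 6*(-2)/11) = -21*(42 - 6*(-2)*1/11) = -21*(42 + 12/11) = -21*474/11 = -9954/11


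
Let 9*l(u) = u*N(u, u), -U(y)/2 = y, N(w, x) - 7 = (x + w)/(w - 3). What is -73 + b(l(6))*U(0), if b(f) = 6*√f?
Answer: -73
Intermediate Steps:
N(w, x) = 7 + (w + x)/(-3 + w) (N(w, x) = 7 + (x + w)/(w - 3) = 7 + (w + x)/(-3 + w))
U(y) = -2*y
l(u) = u*(-21 + 9*u)/(9*(-3 + u)) (l(u) = (u*((-21 + u + 8*u)/(-3 + u)))/9 = (u*((-21 + 9*u)/(-3 + u)))/9 = (u*(-21 + 9*u)/(-3 + u))/9 = u*(-21 + 9*u)/(9*(-3 + u)))
-73 + b(l(6))*U(0) = -73 + (6*√((⅓)*6*(-7 + 3*6)/(-3 + 6)))*(-2*0) = -73 + (6*√((⅓)*6*(-7 + 18)/3))*0 = -73 + (6*√((⅓)*6*(⅓)*11))*0 = -73 + (6*√(22/3))*0 = -73 + (6*(√66/3))*0 = -73 + (2*√66)*0 = -73 + 0 = -73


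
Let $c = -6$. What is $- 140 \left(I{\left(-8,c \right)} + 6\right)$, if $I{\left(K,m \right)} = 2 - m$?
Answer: $-1960$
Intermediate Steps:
$- 140 \left(I{\left(-8,c \right)} + 6\right) = - 140 \left(\left(2 - -6\right) + 6\right) = - 140 \left(\left(2 + 6\right) + 6\right) = - 140 \left(8 + 6\right) = \left(-140\right) 14 = -1960$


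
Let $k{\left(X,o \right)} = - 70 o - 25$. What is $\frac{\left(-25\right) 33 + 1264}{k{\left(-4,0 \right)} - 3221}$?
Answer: $- \frac{439}{3246} \approx -0.13524$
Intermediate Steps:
$k{\left(X,o \right)} = -25 - 70 o$
$\frac{\left(-25\right) 33 + 1264}{k{\left(-4,0 \right)} - 3221} = \frac{\left(-25\right) 33 + 1264}{\left(-25 - 0\right) - 3221} = \frac{-825 + 1264}{\left(-25 + 0\right) - 3221} = \frac{439}{-25 - 3221} = \frac{439}{-3246} = 439 \left(- \frac{1}{3246}\right) = - \frac{439}{3246}$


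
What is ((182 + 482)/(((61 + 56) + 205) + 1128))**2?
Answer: 110224/525625 ≈ 0.20970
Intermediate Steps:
((182 + 482)/(((61 + 56) + 205) + 1128))**2 = (664/((117 + 205) + 1128))**2 = (664/(322 + 1128))**2 = (664/1450)**2 = (664*(1/1450))**2 = (332/725)**2 = 110224/525625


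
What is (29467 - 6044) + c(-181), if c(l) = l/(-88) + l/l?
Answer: 2061493/88 ≈ 23426.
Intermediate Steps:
c(l) = 1 - l/88 (c(l) = l*(-1/88) + 1 = -l/88 + 1 = 1 - l/88)
(29467 - 6044) + c(-181) = (29467 - 6044) + (1 - 1/88*(-181)) = 23423 + (1 + 181/88) = 23423 + 269/88 = 2061493/88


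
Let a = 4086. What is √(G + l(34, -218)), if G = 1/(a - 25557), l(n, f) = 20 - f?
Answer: √109718892687/21471 ≈ 15.427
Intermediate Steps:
G = -1/21471 (G = 1/(4086 - 25557) = 1/(-21471) = -1/21471 ≈ -4.6574e-5)
√(G + l(34, -218)) = √(-1/21471 + (20 - 1*(-218))) = √(-1/21471 + (20 + 218)) = √(-1/21471 + 238) = √(5110097/21471) = √109718892687/21471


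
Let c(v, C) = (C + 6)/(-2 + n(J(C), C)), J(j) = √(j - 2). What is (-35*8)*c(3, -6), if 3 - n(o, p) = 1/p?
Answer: 0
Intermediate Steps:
J(j) = √(-2 + j)
n(o, p) = 3 - 1/p
c(v, C) = (6 + C)/(1 - 1/C) (c(v, C) = (C + 6)/(-2 + (3 - 1/C)) = (6 + C)/(1 - 1/C))
(-35*8)*c(3, -6) = (-35*8)*(-6*(6 - 6)/(-1 - 6)) = -(-1680)*0/(-7) = -(-1680)*(-1)*0/7 = -280*0 = 0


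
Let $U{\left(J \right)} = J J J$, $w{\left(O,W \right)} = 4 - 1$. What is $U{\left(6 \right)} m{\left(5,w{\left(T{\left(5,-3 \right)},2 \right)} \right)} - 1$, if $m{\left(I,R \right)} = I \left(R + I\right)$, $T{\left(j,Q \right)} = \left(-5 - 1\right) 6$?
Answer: $8639$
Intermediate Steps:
$T{\left(j,Q \right)} = -36$ ($T{\left(j,Q \right)} = \left(-6\right) 6 = -36$)
$w{\left(O,W \right)} = 3$ ($w{\left(O,W \right)} = 4 - 1 = 3$)
$m{\left(I,R \right)} = I \left(I + R\right)$
$U{\left(J \right)} = J^{3}$ ($U{\left(J \right)} = J^{2} J = J^{3}$)
$U{\left(6 \right)} m{\left(5,w{\left(T{\left(5,-3 \right)},2 \right)} \right)} - 1 = 6^{3} \cdot 5 \left(5 + 3\right) - 1 = 216 \cdot 5 \cdot 8 - 1 = 216 \cdot 40 - 1 = 8640 - 1 = 8639$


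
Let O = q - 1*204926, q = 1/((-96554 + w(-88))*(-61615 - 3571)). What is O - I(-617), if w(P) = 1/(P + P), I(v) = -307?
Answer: -10302925820799977/50351755315 ≈ -2.0462e+5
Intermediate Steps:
w(P) = 1/(2*P)
q = 8/50351755315 (q = 1/((-96554 + (½)/(-88))*(-61615 - 3571)) = 1/((-96554 + (½)*(-1/88))*(-65186)) = 1/((-96554 - 1/176)*(-65186)) = 1/(-16993505/176*(-65186)) = 1/(50351755315/8) = 8/50351755315 ≈ 1.5888e-10)
O = -10318383809681682/50351755315 (O = 8/50351755315 - 1*204926 = 8/50351755315 - 204926 = -10318383809681682/50351755315 ≈ -2.0493e+5)
O - I(-617) = -10318383809681682/50351755315 - 1*(-307) = -10318383809681682/50351755315 + 307 = -10302925820799977/50351755315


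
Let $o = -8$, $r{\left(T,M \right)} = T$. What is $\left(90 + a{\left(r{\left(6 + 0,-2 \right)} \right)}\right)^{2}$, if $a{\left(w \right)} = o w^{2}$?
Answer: $39204$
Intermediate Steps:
$a{\left(w \right)} = - 8 w^{2}$
$\left(90 + a{\left(r{\left(6 + 0,-2 \right)} \right)}\right)^{2} = \left(90 - 8 \left(6 + 0\right)^{2}\right)^{2} = \left(90 - 8 \cdot 6^{2}\right)^{2} = \left(90 - 288\right)^{2} = \left(-198\right)^{2} = 39204$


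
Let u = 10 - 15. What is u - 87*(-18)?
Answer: 1561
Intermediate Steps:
u = -5
u - 87*(-18) = -5 - 87*(-18) = -5 + 1566 = 1561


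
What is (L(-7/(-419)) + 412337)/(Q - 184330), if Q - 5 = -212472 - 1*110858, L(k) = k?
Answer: -34553842/42541489 ≈ -0.81224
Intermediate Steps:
Q = -323325 (Q = 5 + (-212472 - 1*110858) = 5 + (-212472 - 110858) = 5 - 323330 = -323325)
(L(-7/(-419)) + 412337)/(Q - 184330) = (-7/(-419) + 412337)/(-323325 - 184330) = (-7*(-1/419) + 412337)/(-507655) = (7/419 + 412337)*(-1/507655) = (172769210/419)*(-1/507655) = -34553842/42541489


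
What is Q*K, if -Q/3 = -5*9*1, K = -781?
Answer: -105435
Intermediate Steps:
Q = 135 (Q = -3*(-5*9) = -(-135) = -3*(-45) = 135)
Q*K = 135*(-781) = -105435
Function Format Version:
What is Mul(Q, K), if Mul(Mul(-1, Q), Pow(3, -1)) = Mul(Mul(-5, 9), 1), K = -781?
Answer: -105435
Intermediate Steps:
Q = 135 (Q = Mul(-3, Mul(Mul(-5, 9), 1)) = Mul(-3, Mul(-45, 1)) = Mul(-3, -45) = 135)
Mul(Q, K) = Mul(135, -781) = -105435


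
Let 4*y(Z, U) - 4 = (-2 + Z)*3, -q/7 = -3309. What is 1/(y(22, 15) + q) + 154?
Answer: 3569567/23179 ≈ 154.00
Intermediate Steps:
q = 23163 (q = -7*(-3309) = 23163)
y(Z, U) = -1/2 + 3*Z/4 (y(Z, U) = 1 + ((-2 + Z)*3)/4 = 1 + (-6 + 3*Z)/4 = 1 + (-3/2 + 3*Z/4) = -1/2 + 3*Z/4)
1/(y(22, 15) + q) + 154 = 1/((-1/2 + (3/4)*22) + 23163) + 154 = 1/((-1/2 + 33/2) + 23163) + 154 = 1/(16 + 23163) + 154 = 1/23179 + 154 = 3569567/23179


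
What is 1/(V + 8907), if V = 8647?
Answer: 1/17554 ≈ 5.6967e-5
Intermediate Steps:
1/(V + 8907) = 1/(8647 + 8907) = 1/17554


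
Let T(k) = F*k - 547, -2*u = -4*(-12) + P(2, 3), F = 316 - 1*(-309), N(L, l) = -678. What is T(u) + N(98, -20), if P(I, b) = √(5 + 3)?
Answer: -16225 - 625*√2 ≈ -17109.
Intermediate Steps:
P(I, b) = 2*√2 (P(I, b) = √8 = 2*√2)
F = 625 (F = 316 + 309 = 625)
u = -24 - √2 (u = -(-4*(-12) + 2*√2)/2 = -(48 + 2*√2)/2 = -24 - √2 ≈ -25.414)
T(k) = -547 + 625*k (T(k) = 625*k - 547 = -547 + 625*k)
T(u) + N(98, -20) = (-547 + 625*(-24 - √2)) - 678 = (-547 + (-15000 - 625*√2)) - 678 = (-15547 - 625*√2) - 678 = -16225 - 625*√2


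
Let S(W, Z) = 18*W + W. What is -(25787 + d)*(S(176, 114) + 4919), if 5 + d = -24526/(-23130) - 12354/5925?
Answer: -973150092196663/4568175 ≈ -2.1303e+8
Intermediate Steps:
d = -27521924/4568175 (d = -5 + (-24526/(-23130) - 12354/5925) = -5 + (-24526*(-1/23130) - 12354*1/5925) = -5 + (12263/11565 - 4118/1975) = -5 - 4681049/4568175 = -27521924/4568175 ≈ -6.0247)
S(W, Z) = 19*W
-(25787 + d)*(S(176, 114) + 4919) = -(25787 - 27521924/4568175)*(19*176 + 4919) = -117772006801*(3344 + 4919)/4568175 = -117772006801*8263/4568175 = -1*973150092196663/4568175 = -973150092196663/4568175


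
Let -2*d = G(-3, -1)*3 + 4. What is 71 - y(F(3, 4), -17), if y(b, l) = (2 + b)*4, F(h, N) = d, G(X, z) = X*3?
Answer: 17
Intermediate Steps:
G(X, z) = 3*X
d = 23/2 (d = -((3*(-3))*3 + 4)/2 = -(-9*3 + 4)/2 = -(-27 + 4)/2 = -½*(-23) = 23/2 ≈ 11.500)
F(h, N) = 23/2
y(b, l) = 8 + 4*b
71 - y(F(3, 4), -17) = 71 - (8 + 4*(23/2)) = 71 - (8 + 46) = 71 - 1*54 = 71 - 54 = 17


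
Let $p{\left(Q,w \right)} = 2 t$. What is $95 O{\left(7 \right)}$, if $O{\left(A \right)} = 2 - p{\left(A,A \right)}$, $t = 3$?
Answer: $-380$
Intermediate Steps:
$p{\left(Q,w \right)} = 6$ ($p{\left(Q,w \right)} = 2 \cdot 3 = 6$)
$O{\left(A \right)} = -4$ ($O{\left(A \right)} = 2 - 6 = -4$)
$95 O{\left(7 \right)} = 95 \left(-4\right) = -380$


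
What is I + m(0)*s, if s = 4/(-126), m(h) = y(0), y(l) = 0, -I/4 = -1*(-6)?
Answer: -24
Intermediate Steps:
I = -24 (I = -(-4)*(-6) = -4*6 = -24)
m(h) = 0
s = -2/63 (s = 4*(-1/126) = -2/63 ≈ -0.031746)
I + m(0)*s = -24 + 0*(-2/63) = -24 + 0 = -24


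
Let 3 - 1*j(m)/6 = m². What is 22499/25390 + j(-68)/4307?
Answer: -607059947/109354730 ≈ -5.5513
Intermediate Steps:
j(m) = 18 - 6*m²
22499/25390 + j(-68)/4307 = 22499/25390 + (18 - 6*(-68)²)/4307 = 22499*(1/25390) + (18 - 6*4624)*(1/4307) = 22499/25390 + (18 - 27744)*(1/4307) = 22499/25390 - 27726*1/4307 = 22499/25390 - 27726/4307 = -607059947/109354730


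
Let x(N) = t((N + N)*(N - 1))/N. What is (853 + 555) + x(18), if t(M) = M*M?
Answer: 22216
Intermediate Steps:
t(M) = M**2
x(N) = 4*N*(-1 + N)**2 (x(N) = ((N + N)*(N - 1))**2/N = ((2*N)*(-1 + N))**2/N = (2*N*(-1 + N))**2/N = (4*N**2*(-1 + N)**2)/N = 4*N*(-1 + N)**2)
(853 + 555) + x(18) = (853 + 555) + 4*18*(-1 + 18)**2 = 1408 + 4*18*17**2 = 1408 + 4*18*289 = 1408 + 20808 = 22216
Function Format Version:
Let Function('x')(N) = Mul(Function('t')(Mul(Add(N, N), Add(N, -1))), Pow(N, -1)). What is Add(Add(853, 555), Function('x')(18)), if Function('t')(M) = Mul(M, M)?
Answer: 22216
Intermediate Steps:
Function('t')(M) = Pow(M, 2)
Function('x')(N) = Mul(4, N, Pow(Add(-1, N), 2)) (Function('x')(N) = Mul(Pow(Mul(Add(N, N), Add(N, -1)), 2), Pow(N, -1)) = Mul(Pow(Mul(Mul(2, N), Add(-1, N)), 2), Pow(N, -1)) = Mul(Pow(Mul(2, N, Add(-1, N)), 2), Pow(N, -1)) = Mul(Mul(4, Pow(N, 2), Pow(Add(-1, N), 2)), Pow(N, -1)) = Mul(4, N, Pow(Add(-1, N), 2)))
Add(Add(853, 555), Function('x')(18)) = Add(Add(853, 555), Mul(4, 18, Pow(Add(-1, 18), 2))) = Add(1408, Mul(4, 18, Pow(17, 2))) = Add(1408, Mul(4, 18, 289)) = Add(1408, 20808) = 22216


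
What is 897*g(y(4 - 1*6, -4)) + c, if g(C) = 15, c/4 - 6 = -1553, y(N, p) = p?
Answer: 7267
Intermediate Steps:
c = -6188 (c = 24 + 4*(-1553) = 24 - 6212 = -6188)
897*g(y(4 - 1*6, -4)) + c = 897*15 - 6188 = 13455 - 6188 = 7267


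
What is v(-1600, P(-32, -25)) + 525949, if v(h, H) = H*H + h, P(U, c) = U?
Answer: 525373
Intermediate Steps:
v(h, H) = h + H² (v(h, H) = H² + h = h + H²)
v(-1600, P(-32, -25)) + 525949 = (-1600 + (-32)²) + 525949 = (-1600 + 1024) + 525949 = -576 + 525949 = 525373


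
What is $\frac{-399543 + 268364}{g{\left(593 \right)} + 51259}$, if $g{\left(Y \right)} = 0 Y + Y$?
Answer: $- \frac{131179}{51852} \approx -2.5299$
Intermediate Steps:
$g{\left(Y \right)} = Y$ ($g{\left(Y \right)} = 0 + Y = Y$)
$\frac{-399543 + 268364}{g{\left(593 \right)} + 51259} = \frac{-399543 + 268364}{593 + 51259} = - \frac{131179}{51852}$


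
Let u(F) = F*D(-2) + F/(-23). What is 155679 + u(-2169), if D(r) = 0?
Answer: 3582786/23 ≈ 1.5577e+5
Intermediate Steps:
u(F) = -F/23 (u(F) = F*0 + F/(-23) = 0 + F*(-1/23) = 0 - F/23 = -F/23)
155679 + u(-2169) = 155679 - 1/23*(-2169) = 155679 + 2169/23 = 3582786/23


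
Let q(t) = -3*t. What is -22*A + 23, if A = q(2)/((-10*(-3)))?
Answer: 137/5 ≈ 27.400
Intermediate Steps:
A = -⅕ (A = (-3*2)/((-10*(-3))) = -6/30 = -6*1/30 = -⅕ ≈ -0.20000)
-22*A + 23 = -22*(-⅕) + 23 = 22/5 + 23 = 137/5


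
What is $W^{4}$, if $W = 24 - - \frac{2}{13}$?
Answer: $\frac{9721171216}{28561} \approx 3.4037 \cdot 10^{5}$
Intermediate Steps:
$W = \frac{314}{13}$ ($W = 24 - \left(-2\right) \frac{1}{13} = 24 - - \frac{2}{13} = 24 + \frac{2}{13} = \frac{314}{13} \approx 24.154$)
$W^{4} = \left(\frac{314}{13}\right)^{4} = \frac{9721171216}{28561}$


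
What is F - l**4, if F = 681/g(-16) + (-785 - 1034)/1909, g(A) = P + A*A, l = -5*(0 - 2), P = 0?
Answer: -4886205635/488704 ≈ -9998.3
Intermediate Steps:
l = 10 (l = -5*(-2) = 10)
g(A) = A**2 (g(A) = 0 + A*A = 0 + A**2 = A**2)
F = 834365/488704 (F = 681/((-16)**2) + (-785 - 1034)/1909 = 681/256 - 1819*1/1909 = 681*(1/256) - 1819/1909 = 681/256 - 1819/1909 = 834365/488704 ≈ 1.7073)
F - l**4 = 834365/488704 - 1*10**4 = 834365/488704 - 1*10000 = 834365/488704 - 10000 = -4886205635/488704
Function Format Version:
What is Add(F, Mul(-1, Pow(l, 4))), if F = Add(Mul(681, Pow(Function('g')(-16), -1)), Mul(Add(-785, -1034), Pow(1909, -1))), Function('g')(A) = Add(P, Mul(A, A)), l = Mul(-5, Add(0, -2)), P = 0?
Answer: Rational(-4886205635, 488704) ≈ -9998.3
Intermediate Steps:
l = 10 (l = Mul(-5, -2) = 10)
Function('g')(A) = Pow(A, 2) (Function('g')(A) = Add(0, Mul(A, A)) = Add(0, Pow(A, 2)) = Pow(A, 2))
F = Rational(834365, 488704) (F = Add(Mul(681, Pow(Pow(-16, 2), -1)), Mul(Add(-785, -1034), Pow(1909, -1))) = Add(Mul(681, Pow(256, -1)), Mul(-1819, Rational(1, 1909))) = Add(Mul(681, Rational(1, 256)), Rational(-1819, 1909)) = Add(Rational(681, 256), Rational(-1819, 1909)) = Rational(834365, 488704) ≈ 1.7073)
Add(F, Mul(-1, Pow(l, 4))) = Add(Rational(834365, 488704), Mul(-1, Pow(10, 4))) = Add(Rational(834365, 488704), Mul(-1, 10000)) = Add(Rational(834365, 488704), -10000) = Rational(-4886205635, 488704)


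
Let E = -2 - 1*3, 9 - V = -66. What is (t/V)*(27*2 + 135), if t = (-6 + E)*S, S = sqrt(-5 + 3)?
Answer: -693*I*sqrt(2)/25 ≈ -39.202*I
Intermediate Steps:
V = 75 (V = 9 - 1*(-66) = 9 + 66 = 75)
S = I*sqrt(2) (S = sqrt(-2) = I*sqrt(2) ≈ 1.4142*I)
E = -5 (E = -2 - 3 = -5)
t = -11*I*sqrt(2) (t = (-6 - 5)*(I*sqrt(2)) = -11*I*sqrt(2) ≈ -15.556*I)
(t/V)*(27*2 + 135) = (-11*I*sqrt(2)/75)*(27*2 + 135) = (-11*I*sqrt(2)*(1/75))*(54 + 135) = -11*I*sqrt(2)/75*189 = -693*I*sqrt(2)/25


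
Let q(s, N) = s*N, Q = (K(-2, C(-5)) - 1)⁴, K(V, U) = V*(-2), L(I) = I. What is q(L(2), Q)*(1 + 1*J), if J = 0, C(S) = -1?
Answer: 162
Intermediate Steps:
K(V, U) = -2*V
Q = 81 (Q = (-2*(-2) - 1)⁴ = (4 - 1)⁴ = 3⁴ = 81)
q(s, N) = N*s
q(L(2), Q)*(1 + 1*J) = (81*2)*(1 + 1*0) = 162*(1 + 0) = 162*1 = 162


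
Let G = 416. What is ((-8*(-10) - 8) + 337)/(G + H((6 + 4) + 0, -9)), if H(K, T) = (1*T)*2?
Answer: 409/398 ≈ 1.0276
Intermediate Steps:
H(K, T) = 2*T (H(K, T) = T*2 = 2*T)
((-8*(-10) - 8) + 337)/(G + H((6 + 4) + 0, -9)) = ((-8*(-10) - 8) + 337)/(416 + 2*(-9)) = ((80 - 8) + 337)/(416 - 18) = (72 + 337)/398 = 409*(1/398) = 409/398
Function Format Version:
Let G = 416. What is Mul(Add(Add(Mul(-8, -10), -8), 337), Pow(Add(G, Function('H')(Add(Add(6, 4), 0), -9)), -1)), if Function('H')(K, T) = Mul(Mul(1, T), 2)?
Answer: Rational(409, 398) ≈ 1.0276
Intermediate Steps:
Function('H')(K, T) = Mul(2, T) (Function('H')(K, T) = Mul(T, 2) = Mul(2, T))
Mul(Add(Add(Mul(-8, -10), -8), 337), Pow(Add(G, Function('H')(Add(Add(6, 4), 0), -9)), -1)) = Mul(Add(Add(Mul(-8, -10), -8), 337), Pow(Add(416, Mul(2, -9)), -1)) = Mul(Add(Add(80, -8), 337), Pow(Add(416, -18), -1)) = Mul(Add(72, 337), Pow(398, -1)) = Mul(409, Rational(1, 398)) = Rational(409, 398)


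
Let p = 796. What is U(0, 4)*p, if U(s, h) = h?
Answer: 3184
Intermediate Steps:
U(0, 4)*p = 4*796 = 3184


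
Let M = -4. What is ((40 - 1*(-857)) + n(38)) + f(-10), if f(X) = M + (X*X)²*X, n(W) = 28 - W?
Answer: -99117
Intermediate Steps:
f(X) = -4 + X⁵ (f(X) = -4 + (X*X)²*X = -4 + (X²)²*X = -4 + X⁴*X = -4 + X⁵)
((40 - 1*(-857)) + n(38)) + f(-10) = ((40 - 1*(-857)) + (28 - 1*38)) + (-4 + (-10)⁵) = ((40 + 857) + (28 - 38)) + (-4 - 100000) = (897 - 10) - 100004 = 887 - 100004 = -99117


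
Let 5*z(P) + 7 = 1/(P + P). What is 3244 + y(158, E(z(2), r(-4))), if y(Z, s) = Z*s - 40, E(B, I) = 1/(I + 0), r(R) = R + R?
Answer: 12737/4 ≈ 3184.3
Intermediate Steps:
r(R) = 2*R
z(P) = -7/5 + 1/(10*P) (z(P) = -7/5 + 1/(5*(P + P)) = -7/5 + 1/(5*((2*P))) = -7/5 + (1/(2*P))/5 = -7/5 + 1/(10*P))
E(B, I) = 1/I
y(Z, s) = -40 + Z*s
3244 + y(158, E(z(2), r(-4))) = 3244 + (-40 + 158/((2*(-4)))) = 3244 + (-40 + 158/(-8)) = 3244 + (-40 + 158*(-1/8)) = 3244 + (-40 - 79/4) = 3244 - 239/4 = 12737/4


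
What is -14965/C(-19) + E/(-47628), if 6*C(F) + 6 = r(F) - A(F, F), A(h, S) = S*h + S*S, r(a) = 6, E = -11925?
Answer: 238062665/1910412 ≈ 124.61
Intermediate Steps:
A(h, S) = S**2 + S*h (A(h, S) = S*h + S**2 = S**2 + S*h)
C(F) = -F**2/3 (C(F) = -1 + (6 - F*(F + F))/6 = -1 + (6 - F*2*F)/6 = -1 + (6 - 2*F**2)/6 = -1 + (1 - F**2/3) = -F**2/3)
-14965/C(-19) + E/(-47628) = -14965/((-1/3*(-19)**2)) - 11925/(-47628) = -14965/((-1/3*361)) - 11925*(-1/47628) = -14965/(-361/3) + 1325/5292 = -14965*(-3/361) + 1325/5292 = 44895/361 + 1325/5292 = 238062665/1910412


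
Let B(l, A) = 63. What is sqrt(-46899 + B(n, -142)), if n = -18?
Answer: 6*I*sqrt(1301) ≈ 216.42*I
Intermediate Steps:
sqrt(-46899 + B(n, -142)) = sqrt(-46899 + 63) = sqrt(-46836) = 6*I*sqrt(1301)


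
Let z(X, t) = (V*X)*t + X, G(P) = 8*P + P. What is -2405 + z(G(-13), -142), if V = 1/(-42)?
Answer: -20423/7 ≈ -2917.6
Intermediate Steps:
V = -1/42 ≈ -0.023810
G(P) = 9*P
z(X, t) = X - X*t/42 (z(X, t) = (-X/42)*t + X = -X*t/42 + X = X - X*t/42)
-2405 + z(G(-13), -142) = -2405 + (9*(-13))*(42 - 1*(-142))/42 = -2405 + (1/42)*(-117)*(42 + 142) = -2405 + (1/42)*(-117)*184 = -2405 - 3588/7 = -20423/7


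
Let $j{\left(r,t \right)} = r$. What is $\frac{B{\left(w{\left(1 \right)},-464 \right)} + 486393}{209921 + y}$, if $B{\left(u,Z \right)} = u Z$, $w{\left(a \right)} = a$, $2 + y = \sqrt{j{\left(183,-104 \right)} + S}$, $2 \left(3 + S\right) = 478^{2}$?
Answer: $\frac{102005729751}{44065872139} - \frac{485929 \sqrt{114422}}{44065872139} \approx 2.3111$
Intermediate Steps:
$S = 114239$ ($S = -3 + \frac{478^{2}}{2} = -3 + \frac{1}{2} \cdot 228484 = -3 + 114242 = 114239$)
$y = -2 + \sqrt{114422}$ ($y = -2 + \sqrt{183 + 114239} = -2 + \sqrt{114422} \approx 336.26$)
$B{\left(u,Z \right)} = Z u$
$\frac{B{\left(w{\left(1 \right)},-464 \right)} + 486393}{209921 + y} = \frac{\left(-464\right) 1 + 486393}{209921 - \left(2 - \sqrt{114422}\right)} = \frac{-464 + 486393}{209919 + \sqrt{114422}} = \frac{485929}{209919 + \sqrt{114422}}$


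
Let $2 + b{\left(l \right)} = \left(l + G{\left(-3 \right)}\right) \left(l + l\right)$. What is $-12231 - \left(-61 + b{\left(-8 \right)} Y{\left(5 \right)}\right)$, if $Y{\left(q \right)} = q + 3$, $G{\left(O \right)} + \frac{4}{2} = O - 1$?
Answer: $-13946$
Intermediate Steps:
$G{\left(O \right)} = -3 + O$ ($G{\left(O \right)} = -2 + \left(O - 1\right) = -2 + \left(-1 + O\right) = -3 + O$)
$Y{\left(q \right)} = 3 + q$
$b{\left(l \right)} = -2 + 2 l \left(-6 + l\right)$ ($b{\left(l \right)} = -2 + \left(l - 6\right) \left(l + l\right) = -2 + \left(l - 6\right) 2 l = -2 + \left(-6 + l\right) 2 l = -2 + 2 l \left(-6 + l\right)$)
$-12231 - \left(-61 + b{\left(-8 \right)} Y{\left(5 \right)}\right) = -12231 - \left(-61 + \left(-2 - -96 + 2 \left(-8\right)^{2}\right) \left(3 + 5\right)\right) = -12231 - \left(-61 + \left(-2 + 96 + 2 \cdot 64\right) 8\right) = -12231 - \left(-61 + \left(-2 + 96 + 128\right) 8\right) = -12231 - \left(-61 + 222 \cdot 8\right) = -12231 - \left(-61 + 1776\right) = -12231 - 1715 = -13946$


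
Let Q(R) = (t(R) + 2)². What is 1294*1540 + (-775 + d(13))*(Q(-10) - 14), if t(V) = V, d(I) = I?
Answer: 1954660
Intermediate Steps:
Q(R) = (2 + R)² (Q(R) = (R + 2)² = (2 + R)²)
1294*1540 + (-775 + d(13))*(Q(-10) - 14) = 1294*1540 + (-775 + 13)*((2 - 10)² - 14) = 1992760 - 762*((-8)² - 14) = 1992760 - 762*(64 - 14) = 1992760 - 762*50 = 1992760 - 38100 = 1954660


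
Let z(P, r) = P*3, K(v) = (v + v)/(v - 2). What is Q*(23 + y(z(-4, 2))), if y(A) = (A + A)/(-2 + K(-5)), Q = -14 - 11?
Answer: -1625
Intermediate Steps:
K(v) = 2*v/(-2 + v) (K(v) = (2*v)/(-2 + v) = 2*v/(-2 + v))
z(P, r) = 3*P
Q = -25
y(A) = -7*A/2 (y(A) = (A + A)/(-2 + 2*(-5)/(-2 - 5)) = (2*A)/(-2 + 2*(-5)/(-7)) = (2*A)/(-2 + 2*(-5)*(-1/7)) = (2*A)/(-2 + 10/7) = (2*A)/(-4/7) = (2*A)*(-7/4) = -7*A/2)
Q*(23 + y(z(-4, 2))) = -25*(23 - 21*(-4)/2) = -25*(23 - 7/2*(-12)) = -25*(23 + 42) = -25*65 = -1625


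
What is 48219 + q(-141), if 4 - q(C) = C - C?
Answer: 48223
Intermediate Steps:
q(C) = 4 (q(C) = 4 - (C - C) = 4 - 1*0 = 4 + 0 = 4)
48219 + q(-141) = 48219 + 4 = 48223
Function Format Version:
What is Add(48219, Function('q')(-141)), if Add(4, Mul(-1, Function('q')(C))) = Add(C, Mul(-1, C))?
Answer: 48223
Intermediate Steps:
Function('q')(C) = 4 (Function('q')(C) = Add(4, Mul(-1, Add(C, Mul(-1, C)))) = Add(4, Mul(-1, 0)) = Add(4, 0) = 4)
Add(48219, Function('q')(-141)) = Add(48219, 4) = 48223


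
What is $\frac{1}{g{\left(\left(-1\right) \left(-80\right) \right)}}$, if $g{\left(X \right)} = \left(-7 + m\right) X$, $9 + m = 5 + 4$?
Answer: $- \frac{1}{560} \approx -0.0017857$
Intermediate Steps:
$m = 0$ ($m = -9 + \left(5 + 4\right) = -9 + 9 = 0$)
$g{\left(X \right)} = - 7 X$ ($g{\left(X \right)} = \left(-7 + 0\right) X = - 7 X$)
$\frac{1}{g{\left(\left(-1\right) \left(-80\right) \right)}} = \frac{1}{\left(-7\right) \left(\left(-1\right) \left(-80\right)\right)} = \frac{1}{\left(-7\right) 80} = \frac{1}{-560} = - \frac{1}{560}$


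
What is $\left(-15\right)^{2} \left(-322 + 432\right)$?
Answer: $24750$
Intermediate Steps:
$\left(-15\right)^{2} \left(-322 + 432\right) = 225 \cdot 110 = 24750$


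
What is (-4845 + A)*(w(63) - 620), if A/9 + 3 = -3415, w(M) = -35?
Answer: 23322585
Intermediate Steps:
A = -30762 (A = -27 + 9*(-3415) = -27 - 30735 = -30762)
(-4845 + A)*(w(63) - 620) = (-4845 - 30762)*(-35 - 620) = -35607*(-655) = 23322585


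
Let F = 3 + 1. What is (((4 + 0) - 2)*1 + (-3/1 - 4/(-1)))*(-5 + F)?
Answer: -3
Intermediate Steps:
F = 4
(((4 + 0) - 2)*1 + (-3/1 - 4/(-1)))*(-5 + F) = (((4 + 0) - 2)*1 + (-3/1 - 4/(-1)))*(-5 + 4) = ((4 - 2)*1 + (-3*1 - 4*(-1)))*(-1) = (2*1 + (-3 + 4))*(-1) = (2 + 1)*(-1) = 3*(-1) = -3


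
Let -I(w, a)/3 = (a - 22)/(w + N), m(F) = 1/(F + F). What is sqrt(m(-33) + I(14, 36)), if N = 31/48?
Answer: I*sqrt(6206150082)/46398 ≈ 1.6979*I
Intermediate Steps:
N = 31/48 (N = 31*(1/48) = 31/48 ≈ 0.64583)
m(F) = 1/(2*F)
I(w, a) = -3*(-22 + a)/(31/48 + w) (I(w, a) = -3*(a - 22)/(w + 31/48) = -3*(-22 + a)/(31/48 + w))
sqrt(m(-33) + I(14, 36)) = sqrt((1/2)/(-33) + 144*(22 - 1*36)/(31 + 48*14)) = sqrt((1/2)*(-1/33) + 144*(22 - 36)/(31 + 672)) = sqrt(-1/66 + 144*(-14)/703) = sqrt(-1/66 + 144*(1/703)*(-14)) = sqrt(-1/66 - 2016/703) = sqrt(-133759/46398) = I*sqrt(6206150082)/46398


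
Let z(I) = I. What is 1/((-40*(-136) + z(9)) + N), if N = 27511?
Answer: 1/32960 ≈ 3.0340e-5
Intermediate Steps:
1/((-40*(-136) + z(9)) + N) = 1/((-40*(-136) + 9) + 27511) = 1/((5440 + 9) + 27511) = 1/(5449 + 27511) = 1/32960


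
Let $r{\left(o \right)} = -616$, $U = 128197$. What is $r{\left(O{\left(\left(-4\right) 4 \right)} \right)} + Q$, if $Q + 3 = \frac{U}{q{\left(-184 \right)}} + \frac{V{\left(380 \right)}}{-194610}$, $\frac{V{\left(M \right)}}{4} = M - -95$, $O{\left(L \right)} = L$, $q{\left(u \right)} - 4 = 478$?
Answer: $- \frac{3311594801}{9380202} \approx -353.04$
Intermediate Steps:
$q{\left(u \right)} = 482$ ($q{\left(u \right)} = 4 + 478 = 482$)
$V{\left(M \right)} = 380 + 4 M$ ($V{\left(M \right)} = 4 \left(M - -95\right) = 4 \left(M + 95\right) = 4 \left(95 + M\right) = 380 + 4 M$)
$Q = \frac{2466609631}{9380202}$ ($Q = -3 + \left(\frac{128197}{482} + \frac{380 + 4 \cdot 380}{-194610}\right) = -3 + \left(128197 \cdot \frac{1}{482} + \left(380 + 1520\right) \left(- \frac{1}{194610}\right)\right) = -3 + \left(\frac{128197}{482} + 1900 \left(- \frac{1}{194610}\right)\right) = -3 + \left(\frac{128197}{482} - \frac{190}{19461}\right) = -3 + \frac{2494750237}{9380202} = \frac{2466609631}{9380202} \approx 262.96$)
$r{\left(O{\left(\left(-4\right) 4 \right)} \right)} + Q = -616 + \frac{2466609631}{9380202} = - \frac{3311594801}{9380202}$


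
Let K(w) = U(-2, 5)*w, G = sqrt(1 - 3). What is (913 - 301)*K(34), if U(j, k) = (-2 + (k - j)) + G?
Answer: 104040 + 20808*I*sqrt(2) ≈ 1.0404e+5 + 29427.0*I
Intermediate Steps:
G = I*sqrt(2) (G = sqrt(-2) = I*sqrt(2) ≈ 1.4142*I)
U(j, k) = -2 + k - j + I*sqrt(2) (U(j, k) = (-2 + (k - j)) + I*sqrt(2) = (-2 + k - j) + I*sqrt(2) = -2 + k - j + I*sqrt(2))
K(w) = w*(5 + I*sqrt(2)) (K(w) = (-2 + 5 - 1*(-2) + I*sqrt(2))*w = (-2 + 5 + 2 + I*sqrt(2))*w = (5 + I*sqrt(2))*w = w*(5 + I*sqrt(2)))
(913 - 301)*K(34) = (913 - 301)*(34*(5 + I*sqrt(2))) = 612*(170 + 34*I*sqrt(2)) = 104040 + 20808*I*sqrt(2)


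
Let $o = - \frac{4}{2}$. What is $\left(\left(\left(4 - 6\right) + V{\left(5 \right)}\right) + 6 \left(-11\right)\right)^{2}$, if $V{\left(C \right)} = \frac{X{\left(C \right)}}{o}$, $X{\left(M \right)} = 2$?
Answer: $4761$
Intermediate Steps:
$o = -2$ ($o = \left(-4\right) \frac{1}{2} = -2$)
$V{\left(C \right)} = -1$ ($V{\left(C \right)} = \frac{2}{-2} = 2 \left(- \frac{1}{2}\right) = -1$)
$\left(\left(\left(4 - 6\right) + V{\left(5 \right)}\right) + 6 \left(-11\right)\right)^{2} = \left(\left(\left(4 - 6\right) - 1\right) + 6 \left(-11\right)\right)^{2} = \left(\left(-2 - 1\right) - 66\right)^{2} = \left(-3 - 66\right)^{2} = \left(-69\right)^{2} = 4761$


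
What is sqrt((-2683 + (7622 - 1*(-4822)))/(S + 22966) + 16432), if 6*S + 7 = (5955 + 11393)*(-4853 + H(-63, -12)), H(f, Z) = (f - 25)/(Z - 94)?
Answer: sqrt(36219918296747401571366)/1484665201 ≈ 128.19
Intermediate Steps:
H(f, Z) = (-25 + f)/(-94 + Z)
S = -1487099597/106 (S = -7/6 + ((5955 + 11393)*(-4853 + (-25 - 63)/(-94 - 12)))/6 = -7/6 + (17348*(-4853 - 88/(-106)))/6 = -7/6 + (17348*(-4853 - 1/106*(-88)))/6 = -7/6 + (17348*(-4853 + 44/53))/6 = -7/6 + (17348*(-257165/53))/6 = -7/6 + (1/6)*(-4461298420/53) = -7/6 - 2230649210/159 = -1487099597/106 ≈ -1.4029e+7)
sqrt((-2683 + (7622 - 1*(-4822)))/(S + 22966) + 16432) = sqrt((-2683 + (7622 - 1*(-4822)))/(-1487099597/106 + 22966) + 16432) = sqrt((-2683 + (7622 + 4822))/(-1484665201/106) + 16432) = sqrt((-2683 + 12444)*(-106/1484665201) + 16432) = sqrt(9761*(-106/1484665201) + 16432) = sqrt(-1034666/1484665201 + 16432) = sqrt(24396017548166/1484665201) = sqrt(36219918296747401571366)/1484665201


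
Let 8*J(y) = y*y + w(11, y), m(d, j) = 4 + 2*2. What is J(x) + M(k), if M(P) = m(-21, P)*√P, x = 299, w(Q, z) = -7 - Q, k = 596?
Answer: 89383/8 + 16*√149 ≈ 11368.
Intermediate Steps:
m(d, j) = 8 (m(d, j) = 4 + 4 = 8)
J(y) = -9/4 + y²/8 (J(y) = (y*y + (-7 - 1*11))/8 = (y² + (-7 - 11))/8 = (y² - 18)/8 = (-18 + y²)/8 = -9/4 + y²/8)
M(P) = 8*√P
J(x) + M(k) = (-9/4 + (⅛)*299²) + 8*√596 = (-9/4 + (⅛)*89401) + 8*(2*√149) = (-9/4 + 89401/8) + 16*√149 = 89383/8 + 16*√149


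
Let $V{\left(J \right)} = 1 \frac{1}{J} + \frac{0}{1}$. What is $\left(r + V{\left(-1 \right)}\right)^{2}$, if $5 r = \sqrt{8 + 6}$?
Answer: $\frac{\left(-5 + \sqrt{14}\right)^{2}}{25} \approx 0.063337$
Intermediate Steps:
$V{\left(J \right)} = \frac{1}{J}$ ($V{\left(J \right)} = \frac{1}{J} + 0 \cdot 1 = \frac{1}{J} + 0 = \frac{1}{J}$)
$r = \frac{\sqrt{14}}{5}$ ($r = \frac{\sqrt{8 + 6}}{5} = \frac{\sqrt{14}}{5} \approx 0.74833$)
$\left(r + V{\left(-1 \right)}\right)^{2} = \left(\frac{\sqrt{14}}{5} + \frac{1}{-1}\right)^{2} = \left(\frac{\sqrt{14}}{5} - 1\right)^{2} = \left(-1 + \frac{\sqrt{14}}{5}\right)^{2}$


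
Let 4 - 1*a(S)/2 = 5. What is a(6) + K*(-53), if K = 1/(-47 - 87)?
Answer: -215/134 ≈ -1.6045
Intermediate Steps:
a(S) = -2 (a(S) = 8 - 2*5 = 8 - 10 = -2)
K = -1/134 (K = 1/(-134) = -1/134 ≈ -0.0074627)
a(6) + K*(-53) = -2 - 1/134*(-53) = -2 + 53/134 = -215/134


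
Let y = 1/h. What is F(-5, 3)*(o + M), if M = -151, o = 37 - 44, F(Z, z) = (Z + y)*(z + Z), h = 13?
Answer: -20224/13 ≈ -1555.7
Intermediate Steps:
y = 1/13 ≈ 0.076923
F(Z, z) = (1/13 + Z)*(Z + z) (F(Z, z) = (Z + 1/13)*(z + Z) = (1/13 + Z)*(Z + z))
o = -7
F(-5, 3)*(o + M) = ((-5)² + (1/13)*(-5) + (1/13)*3 - 5*3)*(-7 - 151) = (25 - 5/13 + 3/13 - 15)*(-158) = (128/13)*(-158) = -20224/13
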